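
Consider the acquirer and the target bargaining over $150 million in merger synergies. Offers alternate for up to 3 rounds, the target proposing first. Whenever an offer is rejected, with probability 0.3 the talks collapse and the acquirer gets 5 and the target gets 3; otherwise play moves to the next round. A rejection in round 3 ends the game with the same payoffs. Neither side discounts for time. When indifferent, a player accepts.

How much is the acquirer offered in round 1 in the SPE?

Round 3 (the target proposes): the acquirer gets 5 if talks fail, so the target offers 5 and keeps 145.
Round 2 (the acquirer proposes): rejecting gives the target an expected 0.7 × 145 + 0.3 × 3 = 102.4. The acquirer offers 102.4 and keeps 150 − 102.4 = 47.6.
Round 1 (the target proposes): rejecting gives the acquirer an expected 0.7 × 47.6 + 0.3 × 5 = 34.82, so the target offers 34.82, keeping 115.18.

34.82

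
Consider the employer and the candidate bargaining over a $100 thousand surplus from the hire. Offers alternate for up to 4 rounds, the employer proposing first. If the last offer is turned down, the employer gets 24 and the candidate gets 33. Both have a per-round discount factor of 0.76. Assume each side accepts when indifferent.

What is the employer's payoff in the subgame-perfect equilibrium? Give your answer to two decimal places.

48.40

Round 4 (the candidate proposes): the employer gets 24 if talks fail, so the candidate offers 24 and keeps 76.
Round 3 (the employer proposes): the candidate can get 76 next round, worth 0.76 × 76 = 57.76 now. The employer offers 57.76 and keeps 100 − 57.76 = 42.24.
Round 2 (the candidate proposes): the employer can get 42.24 next round, worth 0.76 × 42.24 = 32.1024 now; the candidate offers that and keeps 67.8976.
Round 1 (the employer proposes): the candidate can get 67.8976 next round, worth 0.76 × 67.8976 = 51.602176 now, so the employer offers 51.602176, keeping 48.397824.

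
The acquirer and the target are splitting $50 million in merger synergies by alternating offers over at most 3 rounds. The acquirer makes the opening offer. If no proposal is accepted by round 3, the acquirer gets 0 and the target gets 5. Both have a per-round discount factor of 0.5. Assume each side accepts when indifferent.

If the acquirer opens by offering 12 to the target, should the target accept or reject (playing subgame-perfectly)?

Round 3 (the acquirer proposes): the target gets 5 if talks fail, so the acquirer offers 5 and keeps 45.
Round 2 (the target proposes): the acquirer can get 45 next round, worth 0.5 × 45 = 22.5 now. The target offers 22.5 and keeps 50 − 22.5 = 27.5.
So by rejecting in round 1, the target gets 27.5 next round, worth 0.5 × 27.5 = 13.75 now.
Offer 12 < 13.75, so the target rejects.

Reject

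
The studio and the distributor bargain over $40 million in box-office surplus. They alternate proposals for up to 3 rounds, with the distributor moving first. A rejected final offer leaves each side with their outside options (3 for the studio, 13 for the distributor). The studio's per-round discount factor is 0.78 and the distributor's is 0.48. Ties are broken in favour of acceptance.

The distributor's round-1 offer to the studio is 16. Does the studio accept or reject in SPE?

Round 3 (the distributor proposes): the studio gets 3 if talks fail, so the distributor offers 3 and keeps 37.
Round 2 (the studio proposes): the distributor can get 37 next round, worth 0.48 × 37 = 17.76 now, so the studio offers 17.76, keeping 22.24.
So by rejecting in round 1, the studio gets 22.24 next round, worth 0.78 × 22.24 = 17.3472 now.
Offer 16 < 17.3472, so the studio rejects.

Reject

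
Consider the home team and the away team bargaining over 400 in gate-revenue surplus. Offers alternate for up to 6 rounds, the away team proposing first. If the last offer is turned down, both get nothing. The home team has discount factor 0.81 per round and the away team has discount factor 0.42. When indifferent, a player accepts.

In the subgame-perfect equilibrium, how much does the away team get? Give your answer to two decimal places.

110.65

Round 6 (the home team proposes): rejection yields 0 for the away team; the home team offers 0 and keeps 400.
Round 5 (the away team proposes): the home team can get 400 next round, worth 0.81 × 400 = 324 now; the away team offers that and keeps 76.
Round 4 (the home team proposes): the away team can get 76 next round, worth 0.42 × 76 = 31.92 now. The home team offers 31.92 and keeps 400 − 31.92 = 368.08.
Round 3 (the away team proposes): the home team can get 368.08 next round, worth 0.81 × 368.08 = 298.1448 now; the away team offers that and keeps 101.8552.
Round 2 (the home team proposes): the away team can get 101.8552 next round, worth 0.42 × 101.8552 = 42.779184 now. The home team offers 42.779184 and keeps 400 − 42.779184 = 357.220816.
Round 1 (the away team proposes): the home team can get 357.220816 next round, worth 0.81 × 357.220816 = 289.34886096 now; the away team offers that and keeps 110.65113904.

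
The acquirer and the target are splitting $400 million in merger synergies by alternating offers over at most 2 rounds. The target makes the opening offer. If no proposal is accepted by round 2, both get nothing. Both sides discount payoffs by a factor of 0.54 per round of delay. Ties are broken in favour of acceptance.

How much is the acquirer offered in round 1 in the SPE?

216

Round 2 (the acquirer proposes): the target will accept anything ≥ 0, so the acquirer offers 0 and keeps 400.
Round 1 (the target proposes): the acquirer can get 400 next round, worth 0.54 × 400 = 216 now. The target offers 216 and keeps 400 − 216 = 184.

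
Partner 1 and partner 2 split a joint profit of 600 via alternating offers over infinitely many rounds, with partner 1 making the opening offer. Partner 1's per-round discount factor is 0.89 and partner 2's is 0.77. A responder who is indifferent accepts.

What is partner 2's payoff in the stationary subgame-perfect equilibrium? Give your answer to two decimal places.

161.49

Let x be partner 1's share when partner 1 proposes and y be partner 2's share when partner 2 proposes.
Partner 2 accepts iff offered ≥ 0.77·y, so x = 600 − 0.77y. Symmetrically y = 600 − 0.89x.
Substituting: x = 600 − 0.77(600 − 0.89x), giving x(1 − 0.89·0.77) = 600(1 − 0.77).
So x = 600 × 0.23 / 0.3147 ≈ 438.5129, and partner 2 receives 600 − x ≈ 161.4871.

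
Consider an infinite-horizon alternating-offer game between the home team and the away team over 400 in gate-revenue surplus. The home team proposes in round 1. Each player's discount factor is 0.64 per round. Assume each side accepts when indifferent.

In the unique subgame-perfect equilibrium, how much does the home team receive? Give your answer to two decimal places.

243.90

In a stationary SPE each proposer offers the other exactly their discounted continuation value.
If the home team keeps x when proposing and the away team keeps y when proposing, then x = 400 − 0.64y and y = 400 − 0.64x.
Solving: x = 400(1 − 0.64) / (1 − 0.64·0.64) = 144 / 0.5904 ≈ 243.9024.
The away team gets 400 − 243.9024 ≈ 156.0976.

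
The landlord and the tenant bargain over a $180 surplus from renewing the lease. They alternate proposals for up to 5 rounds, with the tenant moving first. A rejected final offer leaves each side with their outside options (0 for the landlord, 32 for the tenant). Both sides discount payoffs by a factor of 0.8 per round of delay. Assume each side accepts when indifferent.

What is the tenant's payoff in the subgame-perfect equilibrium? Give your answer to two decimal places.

Round 5 (the tenant proposes): rejection yields 0 for the landlord; the tenant offers 0 and keeps 180.
Round 4 (the landlord proposes): the tenant can get 180 next round, worth 0.8 × 180 = 144 now, so the landlord offers 144, keeping 36.
Round 3 (the tenant proposes): the landlord can get 36 next round, worth 0.8 × 36 = 28.8 now, so the tenant offers 28.8, keeping 151.2.
Round 2 (the landlord proposes): the tenant can get 151.2 next round, worth 0.8 × 151.2 = 120.96 now. The landlord offers 120.96 and keeps 180 − 120.96 = 59.04.
Round 1 (the tenant proposes): the landlord can get 59.04 next round, worth 0.8 × 59.04 = 47.232 now, so the tenant offers 47.232, keeping 132.768.

132.77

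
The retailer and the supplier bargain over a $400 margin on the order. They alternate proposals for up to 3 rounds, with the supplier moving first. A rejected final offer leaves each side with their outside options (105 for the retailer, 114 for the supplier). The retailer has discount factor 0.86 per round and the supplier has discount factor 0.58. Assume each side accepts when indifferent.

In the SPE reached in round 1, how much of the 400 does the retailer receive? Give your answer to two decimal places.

196.85

Work backward from the last round.
Round 3 (the supplier proposes): the retailer gets 105 if talks fail, so the supplier offers 105 and keeps 295.
Round 2 (the retailer proposes): the supplier can get 295 next round, worth 0.58 × 295 = 171.1 now. The retailer offers 171.1 and keeps 400 − 171.1 = 228.9.
Round 1 (the supplier proposes): the retailer can get 228.9 next round, worth 0.86 × 228.9 = 196.854 now; the supplier offers that and keeps 203.146.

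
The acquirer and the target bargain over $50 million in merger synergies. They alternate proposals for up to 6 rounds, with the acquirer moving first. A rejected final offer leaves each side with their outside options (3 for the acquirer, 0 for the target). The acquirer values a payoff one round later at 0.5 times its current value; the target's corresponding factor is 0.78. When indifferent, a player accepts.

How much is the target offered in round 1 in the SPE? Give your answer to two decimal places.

Round 6 (the target proposes): the acquirer gets 3 if talks fail, so the target offers 3 and keeps 47.
Round 5 (the acquirer proposes): the target can get 47 next round, worth 0.78 × 47 = 36.66 now; the acquirer offers that and keeps 13.34.
Round 4 (the target proposes): the acquirer can get 13.34 next round, worth 0.5 × 13.34 = 6.67 now, so the target offers 6.67, keeping 43.33.
Round 3 (the acquirer proposes): the target can get 43.33 next round, worth 0.78 × 43.33 = 33.7974 now; the acquirer offers that and keeps 16.2026.
Round 2 (the target proposes): the acquirer can get 16.2026 next round, worth 0.5 × 16.2026 = 8.1013 now. The target offers 8.1013 and keeps 50 − 8.1013 = 41.8987.
Round 1 (the acquirer proposes): the target can get 41.8987 next round, worth 0.78 × 41.8987 = 32.680986 now, so the acquirer offers 32.680986, keeping 17.319014.

32.68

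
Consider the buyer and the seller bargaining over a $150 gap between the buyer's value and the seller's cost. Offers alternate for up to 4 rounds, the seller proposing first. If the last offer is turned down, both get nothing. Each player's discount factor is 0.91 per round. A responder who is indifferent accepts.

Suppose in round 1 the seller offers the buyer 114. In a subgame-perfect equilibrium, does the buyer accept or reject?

Reject

Work out the buyer's continuation value if the offer is rejected.
Round 4 (the buyer proposes): rejection yields 0 for the seller; the buyer offers 0 and keeps 150.
Round 3 (the seller proposes): the buyer can get 150 next round, worth 0.91 × 150 = 136.5 now. The seller offers 136.5 and keeps 150 − 136.5 = 13.5.
Round 2 (the buyer proposes): the seller can get 13.5 next round, worth 0.91 × 13.5 = 12.285 now. The buyer offers 12.285 and keeps 150 − 12.285 = 137.715.
So by rejecting in round 1, the buyer gets 137.715 next round, worth 0.91 × 137.715 = 125.32065 now.
Offer 114 < 125.32065, so the buyer rejects.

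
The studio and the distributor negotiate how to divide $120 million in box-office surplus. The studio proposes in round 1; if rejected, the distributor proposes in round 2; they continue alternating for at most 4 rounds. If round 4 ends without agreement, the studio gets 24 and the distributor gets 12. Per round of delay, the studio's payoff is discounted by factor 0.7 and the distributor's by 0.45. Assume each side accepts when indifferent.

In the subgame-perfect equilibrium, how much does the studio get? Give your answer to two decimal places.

90.19

Round 4 (the distributor proposes): the studio gets 24 if talks fail, so the distributor offers 24 and keeps 96.
Round 3 (the studio proposes): the distributor can get 96 next round, worth 0.45 × 96 = 43.2 now, so the studio offers 43.2, keeping 76.8.
Round 2 (the distributor proposes): the studio can get 76.8 next round, worth 0.7 × 76.8 = 53.76 now, so the distributor offers 53.76, keeping 66.24.
Round 1 (the studio proposes): the distributor can get 66.24 next round, worth 0.45 × 66.24 = 29.808 now; the studio offers that and keeps 90.192.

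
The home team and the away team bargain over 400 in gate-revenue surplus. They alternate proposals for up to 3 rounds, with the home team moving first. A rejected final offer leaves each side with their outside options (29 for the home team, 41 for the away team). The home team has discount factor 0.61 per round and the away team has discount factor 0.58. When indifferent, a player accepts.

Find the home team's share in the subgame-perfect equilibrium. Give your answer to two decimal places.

Work backward from the last round.
Round 3 (the home team proposes): the away team gets 41 if talks fail, so the home team offers 41 and keeps 359.
Round 2 (the away team proposes): the home team can get 359 next round, worth 0.61 × 359 = 218.99 now, so the away team offers 218.99, keeping 181.01.
Round 1 (the home team proposes): the away team can get 181.01 next round, worth 0.58 × 181.01 = 104.9858 now. The home team offers 104.9858 and keeps 400 − 104.9858 = 295.0142.

295.01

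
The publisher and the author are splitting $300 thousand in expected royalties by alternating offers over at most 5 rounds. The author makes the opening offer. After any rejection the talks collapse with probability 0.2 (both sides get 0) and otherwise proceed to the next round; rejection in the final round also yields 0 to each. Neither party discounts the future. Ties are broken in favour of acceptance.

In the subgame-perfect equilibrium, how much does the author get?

By backward induction:
Round 5 (the author proposes): the publisher will accept anything ≥ 0, so the author offers 0 and keeps 300.
Round 4 (the publisher proposes): rejecting gives the author an expected 0.8 × 300 = 240, so the publisher offers 240, keeping 60.
Round 3 (the author proposes): rejecting gives the publisher an expected 0.8 × 60 = 48. The author offers 48 and keeps 300 − 48 = 252.
Round 2 (the publisher proposes): rejecting gives the author an expected 0.8 × 252 = 201.6, so the publisher offers 201.6, keeping 98.4.
Round 1 (the author proposes): rejecting gives the publisher an expected 0.8 × 98.4 = 78.72; the author offers that and keeps 221.28.

221.28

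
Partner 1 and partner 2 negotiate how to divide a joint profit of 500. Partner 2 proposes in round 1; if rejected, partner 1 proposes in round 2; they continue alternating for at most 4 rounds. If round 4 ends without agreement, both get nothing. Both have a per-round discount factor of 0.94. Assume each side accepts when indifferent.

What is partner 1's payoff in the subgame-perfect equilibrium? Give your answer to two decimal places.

Work backward from the last round.
Round 4 (partner 1 proposes): rejection yields 0 for partner 2; partner 1 offers 0 and keeps 500.
Round 3 (partner 2 proposes): partner 1 can get 500 next round, worth 0.94 × 500 = 470 now; partner 2 offers that and keeps 30.
Round 2 (partner 1 proposes): partner 2 can get 30 next round, worth 0.94 × 30 = 28.2 now, so partner 1 offers 28.2, keeping 471.8.
Round 1 (partner 2 proposes): partner 1 can get 471.8 next round, worth 0.94 × 471.8 = 443.492 now. Partner 2 offers 443.492 and keeps 500 − 443.492 = 56.508.

443.49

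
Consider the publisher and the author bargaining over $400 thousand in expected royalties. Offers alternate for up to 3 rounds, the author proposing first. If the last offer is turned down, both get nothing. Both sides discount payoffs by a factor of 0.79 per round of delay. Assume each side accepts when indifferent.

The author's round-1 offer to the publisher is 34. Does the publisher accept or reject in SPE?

Round 3 (the author proposes): rejection yields 0 for the publisher; the author offers 0 and keeps 400.
Round 2 (the publisher proposes): the author can get 400 next round, worth 0.79 × 400 = 316 now. The publisher offers 316 and keeps 400 − 316 = 84.
So by rejecting in round 1, the publisher gets 84 next round, worth 0.79 × 84 = 66.36 now.
Offer 34 < 66.36, so the publisher rejects.

Reject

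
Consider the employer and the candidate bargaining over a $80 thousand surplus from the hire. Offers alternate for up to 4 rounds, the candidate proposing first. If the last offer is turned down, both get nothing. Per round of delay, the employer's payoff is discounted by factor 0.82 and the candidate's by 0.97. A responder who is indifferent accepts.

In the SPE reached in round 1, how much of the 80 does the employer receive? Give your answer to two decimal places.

By backward induction:
Round 4 (the employer proposes): the candidate will accept anything ≥ 0, so the employer offers 0 and keeps 80.
Round 3 (the candidate proposes): the employer can get 80 next round, worth 0.82 × 80 = 65.6 now. The candidate offers 65.6 and keeps 80 − 65.6 = 14.4.
Round 2 (the employer proposes): the candidate can get 14.4 next round, worth 0.97 × 14.4 = 13.968 now; the employer offers that and keeps 66.032.
Round 1 (the candidate proposes): the employer can get 66.032 next round, worth 0.82 × 66.032 = 54.14624 now; the candidate offers that and keeps 25.85376.

54.15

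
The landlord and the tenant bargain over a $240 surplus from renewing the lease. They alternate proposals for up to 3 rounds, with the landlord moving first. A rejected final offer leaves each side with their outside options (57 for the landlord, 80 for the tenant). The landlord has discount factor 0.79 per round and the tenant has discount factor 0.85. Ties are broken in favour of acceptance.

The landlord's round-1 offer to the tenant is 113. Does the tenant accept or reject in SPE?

Accept

Round 3 (the landlord proposes): the tenant gets 80 if talks fail, so the landlord offers 80 and keeps 160.
Round 2 (the tenant proposes): the landlord can get 160 next round, worth 0.79 × 160 = 126.4 now, so the tenant offers 126.4, keeping 113.6.
So by rejecting in round 1, the tenant gets 113.6 next round, worth 0.85 × 113.6 = 96.56 now.
Offer 113 ≥ 96.56, so the tenant accepts.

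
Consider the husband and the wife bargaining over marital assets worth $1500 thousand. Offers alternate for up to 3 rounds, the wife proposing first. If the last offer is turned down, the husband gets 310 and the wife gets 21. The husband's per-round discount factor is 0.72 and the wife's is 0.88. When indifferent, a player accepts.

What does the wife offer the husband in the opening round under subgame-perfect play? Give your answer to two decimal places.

Round 3 (the wife proposes): the husband gets 310 if talks fail, so the wife offers 310 and keeps 1190.
Round 2 (the husband proposes): the wife can get 1190 next round, worth 0.88 × 1190 = 1047.2 now. The husband offers 1047.2 and keeps 1500 − 1047.2 = 452.8.
Round 1 (the wife proposes): the husband can get 452.8 next round, worth 0.72 × 452.8 = 326.016 now; the wife offers that and keeps 1173.984.

326.02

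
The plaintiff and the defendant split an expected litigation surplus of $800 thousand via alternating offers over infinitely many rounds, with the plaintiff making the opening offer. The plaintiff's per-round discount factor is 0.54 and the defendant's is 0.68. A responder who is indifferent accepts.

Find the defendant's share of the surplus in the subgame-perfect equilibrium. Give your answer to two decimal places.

395.45

In a stationary SPE each proposer offers the other exactly their discounted continuation value.
If the plaintiff keeps x when proposing and the defendant keeps y when proposing, then x = 800 − 0.68y and y = 800 − 0.54x.
Solving: x = 800(1 − 0.68) / (1 − 0.54·0.68) = 256 / 0.6328 ≈ 404.5512.
The defendant gets 800 − 404.5512 ≈ 395.4488.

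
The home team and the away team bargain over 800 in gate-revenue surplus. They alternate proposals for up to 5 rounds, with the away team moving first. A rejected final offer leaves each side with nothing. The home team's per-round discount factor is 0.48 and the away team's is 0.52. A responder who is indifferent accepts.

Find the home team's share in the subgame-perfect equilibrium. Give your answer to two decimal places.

230.33

Round 5 (the away team proposes): the home team will accept anything ≥ 0, so the away team offers 0 and keeps 800.
Round 4 (the home team proposes): the away team can get 800 next round, worth 0.52 × 800 = 416 now. The home team offers 416 and keeps 800 − 416 = 384.
Round 3 (the away team proposes): the home team can get 384 next round, worth 0.48 × 384 = 184.32 now. The away team offers 184.32 and keeps 800 − 184.32 = 615.68.
Round 2 (the home team proposes): the away team can get 615.68 next round, worth 0.52 × 615.68 = 320.1536 now; the home team offers that and keeps 479.8464.
Round 1 (the away team proposes): the home team can get 479.8464 next round, worth 0.48 × 479.8464 = 230.326272 now. The away team offers 230.326272 and keeps 800 − 230.326272 = 569.673728.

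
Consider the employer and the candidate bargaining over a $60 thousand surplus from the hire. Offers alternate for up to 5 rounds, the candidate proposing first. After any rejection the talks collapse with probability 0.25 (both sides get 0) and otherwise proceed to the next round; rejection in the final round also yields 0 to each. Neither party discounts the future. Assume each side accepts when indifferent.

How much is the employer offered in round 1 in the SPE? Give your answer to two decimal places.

Round 5 (the candidate proposes): the employer will accept anything ≥ 0, so the candidate offers 0 and keeps 60.
Round 4 (the employer proposes): rejecting gives the candidate an expected 0.75 × 60 = 45, so the employer offers 45, keeping 15.
Round 3 (the candidate proposes): rejecting gives the employer an expected 0.75 × 15 = 11.25. The candidate offers 11.25 and keeps 60 − 11.25 = 48.75.
Round 2 (the employer proposes): rejecting gives the candidate an expected 0.75 × 48.75 = 36.5625, so the employer offers 36.5625, keeping 23.4375.
Round 1 (the candidate proposes): rejecting gives the employer an expected 0.75 × 23.4375 = 17.578125, so the candidate offers 17.578125, keeping 42.421875.

17.58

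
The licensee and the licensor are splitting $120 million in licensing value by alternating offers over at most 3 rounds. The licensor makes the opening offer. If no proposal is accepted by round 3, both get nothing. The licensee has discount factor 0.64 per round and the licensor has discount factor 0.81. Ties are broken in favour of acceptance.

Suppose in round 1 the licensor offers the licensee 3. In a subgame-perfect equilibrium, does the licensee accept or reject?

Round 3 (the licensor proposes): the licensee will accept anything ≥ 0, so the licensor offers 0 and keeps 120.
Round 2 (the licensee proposes): the licensor can get 120 next round, worth 0.81 × 120 = 97.2 now; the licensee offers that and keeps 22.8.
So by rejecting in round 1, the licensee gets 22.8 next round, worth 0.64 × 22.8 = 14.592 now.
Offer 3 < 14.592, so the licensee rejects.

Reject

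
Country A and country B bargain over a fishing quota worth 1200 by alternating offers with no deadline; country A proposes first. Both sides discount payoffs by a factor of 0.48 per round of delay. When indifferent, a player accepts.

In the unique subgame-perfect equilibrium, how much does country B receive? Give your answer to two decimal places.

389.19

Let x be country A's share when country A proposes and y be country B's share when country B proposes.
Country B accepts iff offered ≥ 0.48·y, so x = 1200 − 0.48y. Symmetrically y = 1200 − 0.48x.
Substituting: x = 1200 − 0.48(1200 − 0.48x), giving x(1 − 0.48·0.48) = 1200(1 − 0.48).
So x = 1200 × 0.52 / 0.7696 ≈ 810.8108, and country B receives 1200 − x ≈ 389.1892.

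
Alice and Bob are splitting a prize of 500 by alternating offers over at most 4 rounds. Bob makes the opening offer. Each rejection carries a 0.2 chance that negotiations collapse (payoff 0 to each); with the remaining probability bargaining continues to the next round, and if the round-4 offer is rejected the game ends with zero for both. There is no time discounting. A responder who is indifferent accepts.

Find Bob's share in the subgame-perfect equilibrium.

164

Round 4 (Alice proposes): rejection yields 0 for Bob; Alice offers 0 and keeps 500.
Round 3 (Bob proposes): rejecting gives Alice an expected 0.8 × 500 = 400; Bob offers that and keeps 100.
Round 2 (Alice proposes): rejecting gives Bob an expected 0.8 × 100 = 80; Alice offers that and keeps 420.
Round 1 (Bob proposes): rejecting gives Alice an expected 0.8 × 420 = 336; Bob offers that and keeps 164.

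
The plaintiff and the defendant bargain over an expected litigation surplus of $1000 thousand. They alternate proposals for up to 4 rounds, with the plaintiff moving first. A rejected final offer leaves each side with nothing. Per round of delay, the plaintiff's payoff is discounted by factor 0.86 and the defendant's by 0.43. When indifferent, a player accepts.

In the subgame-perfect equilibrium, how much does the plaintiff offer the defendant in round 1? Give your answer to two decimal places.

219.21

Work backward from the last round.
Round 4 (the defendant proposes): the plaintiff will accept anything ≥ 0, so the defendant offers 0 and keeps 1000.
Round 3 (the plaintiff proposes): the defendant can get 1000 next round, worth 0.43 × 1000 = 430 now. The plaintiff offers 430 and keeps 1000 − 430 = 570.
Round 2 (the defendant proposes): the plaintiff can get 570 next round, worth 0.86 × 570 = 490.2 now; the defendant offers that and keeps 509.8.
Round 1 (the plaintiff proposes): the defendant can get 509.8 next round, worth 0.43 × 509.8 = 219.214 now; the plaintiff offers that and keeps 780.786.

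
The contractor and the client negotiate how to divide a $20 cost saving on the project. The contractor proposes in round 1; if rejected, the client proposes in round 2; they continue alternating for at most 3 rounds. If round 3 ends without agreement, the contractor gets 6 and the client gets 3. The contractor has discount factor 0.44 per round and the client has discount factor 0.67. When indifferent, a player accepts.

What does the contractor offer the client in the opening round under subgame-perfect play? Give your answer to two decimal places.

8.39

Solve by backward induction from round 3.
Round 3 (the contractor proposes): the client gets 3 if talks fail, so the contractor offers 3 and keeps 17.
Round 2 (the client proposes): the contractor can get 17 next round, worth 0.44 × 17 = 7.48 now; the client offers that and keeps 12.52.
Round 1 (the contractor proposes): the client can get 12.52 next round, worth 0.67 × 12.52 = 8.3884 now. The contractor offers 8.3884 and keeps 20 − 8.3884 = 11.6116.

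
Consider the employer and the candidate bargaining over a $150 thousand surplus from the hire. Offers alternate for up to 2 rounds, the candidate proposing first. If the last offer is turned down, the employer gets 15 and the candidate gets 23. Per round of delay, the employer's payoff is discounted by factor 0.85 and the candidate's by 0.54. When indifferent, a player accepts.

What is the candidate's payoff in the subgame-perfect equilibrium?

42.05

Work backward from the last round.
Round 2 (the employer proposes): the candidate gets 23 if talks fail, so the employer offers 23 and keeps 127.
Round 1 (the candidate proposes): the employer can get 127 next round, worth 0.85 × 127 = 107.95 now, so the candidate offers 107.95, keeping 42.05.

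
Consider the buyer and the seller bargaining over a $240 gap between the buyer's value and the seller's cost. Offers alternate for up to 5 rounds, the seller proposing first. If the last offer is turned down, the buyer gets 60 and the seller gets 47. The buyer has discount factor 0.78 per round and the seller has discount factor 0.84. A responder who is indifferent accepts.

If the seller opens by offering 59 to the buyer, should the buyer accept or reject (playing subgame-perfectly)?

Round 5 (the seller proposes): the buyer gets 60 if talks fail, so the seller offers 60 and keeps 180.
Round 4 (the buyer proposes): the seller can get 180 next round, worth 0.84 × 180 = 151.2 now, so the buyer offers 151.2, keeping 88.8.
Round 3 (the seller proposes): the buyer can get 88.8 next round, worth 0.78 × 88.8 = 69.264 now; the seller offers that and keeps 170.736.
Round 2 (the buyer proposes): the seller can get 170.736 next round, worth 0.84 × 170.736 = 143.41824 now; the buyer offers that and keeps 96.58176.
So by rejecting in round 1, the buyer gets 96.58176 next round, worth 0.78 × 96.58176 = 75.3337728 now.
Offer 59 < 75.3337728, so the buyer rejects.

Reject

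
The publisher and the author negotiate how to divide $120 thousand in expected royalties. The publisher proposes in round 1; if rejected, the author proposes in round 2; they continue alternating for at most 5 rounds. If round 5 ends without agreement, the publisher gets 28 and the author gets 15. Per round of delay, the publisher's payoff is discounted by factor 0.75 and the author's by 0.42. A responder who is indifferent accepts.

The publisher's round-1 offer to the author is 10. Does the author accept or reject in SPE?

Round 5 (the publisher proposes): the author gets 15 if talks fail, so the publisher offers 15 and keeps 105.
Round 4 (the author proposes): the publisher can get 105 next round, worth 0.75 × 105 = 78.75 now; the author offers that and keeps 41.25.
Round 3 (the publisher proposes): the author can get 41.25 next round, worth 0.42 × 41.25 = 17.325 now. The publisher offers 17.325 and keeps 120 − 17.325 = 102.675.
Round 2 (the author proposes): the publisher can get 102.675 next round, worth 0.75 × 102.675 = 77.00625 now. The author offers 77.00625 and keeps 120 − 77.00625 = 42.99375.
So by rejecting in round 1, the author gets 42.99375 next round, worth 0.42 × 42.99375 = 18.057375 now.
Offer 10 < 18.057375, so the author rejects.

Reject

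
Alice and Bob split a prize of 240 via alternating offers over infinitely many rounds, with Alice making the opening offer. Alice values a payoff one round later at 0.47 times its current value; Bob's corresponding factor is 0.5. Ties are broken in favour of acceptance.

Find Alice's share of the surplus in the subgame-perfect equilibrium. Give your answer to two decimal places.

156.86

Let x be Alice's share when Alice proposes and y be Bob's share when Bob proposes.
Bob accepts iff offered ≥ 0.5·y, so x = 240 − 0.5y. Symmetrically y = 240 − 0.47x.
Substituting: x = 240 − 0.5(240 − 0.47x), giving x(1 − 0.47·0.5) = 240(1 − 0.5).
So x = 240 × 0.5 / 0.765 ≈ 156.8627, and Bob receives 240 − x ≈ 83.1373.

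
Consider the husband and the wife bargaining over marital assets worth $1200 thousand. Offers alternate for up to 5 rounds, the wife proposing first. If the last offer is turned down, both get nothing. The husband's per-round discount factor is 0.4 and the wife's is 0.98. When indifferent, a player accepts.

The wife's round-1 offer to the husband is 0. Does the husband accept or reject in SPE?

Work out the husband's continuation value if the offer is rejected.
Round 5 (the wife proposes): the husband will accept anything ≥ 0, so the wife offers 0 and keeps 1200.
Round 4 (the husband proposes): the wife can get 1200 next round, worth 0.98 × 1200 = 1176 now; the husband offers that and keeps 24.
Round 3 (the wife proposes): the husband can get 24 next round, worth 0.4 × 24 = 9.6 now, so the wife offers 9.6, keeping 1190.4.
Round 2 (the husband proposes): the wife can get 1190.4 next round, worth 0.98 × 1190.4 = 1166.592 now. The husband offers 1166.592 and keeps 1200 − 1166.592 = 33.408.
So by rejecting in round 1, the husband gets 33.408 next round, worth 0.4 × 33.408 = 13.3632 now.
Offer 0 < 13.3632, so the husband rejects.

Reject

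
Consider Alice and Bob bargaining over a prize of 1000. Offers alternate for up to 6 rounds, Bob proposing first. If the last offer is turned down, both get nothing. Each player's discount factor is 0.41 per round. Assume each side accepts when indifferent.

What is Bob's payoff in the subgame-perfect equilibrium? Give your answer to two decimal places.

Work backward from the last round.
Round 6 (Alice proposes): Bob will accept anything ≥ 0, so Alice offers 0 and keeps 1000.
Round 5 (Bob proposes): Alice can get 1000 next round, worth 0.41 × 1000 = 410 now. Bob offers 410 and keeps 1000 − 410 = 590.
Round 4 (Alice proposes): Bob can get 590 next round, worth 0.41 × 590 = 241.9 now. Alice offers 241.9 and keeps 1000 − 241.9 = 758.1.
Round 3 (Bob proposes): Alice can get 758.1 next round, worth 0.41 × 758.1 = 310.821 now, so Bob offers 310.821, keeping 689.179.
Round 2 (Alice proposes): Bob can get 689.179 next round, worth 0.41 × 689.179 = 282.56339 now; Alice offers that and keeps 717.43661.
Round 1 (Bob proposes): Alice can get 717.43661 next round, worth 0.41 × 717.43661 = 294.1490101 now. Bob offers 294.1490101 and keeps 1000 − 294.1490101 = 705.8509899.

705.85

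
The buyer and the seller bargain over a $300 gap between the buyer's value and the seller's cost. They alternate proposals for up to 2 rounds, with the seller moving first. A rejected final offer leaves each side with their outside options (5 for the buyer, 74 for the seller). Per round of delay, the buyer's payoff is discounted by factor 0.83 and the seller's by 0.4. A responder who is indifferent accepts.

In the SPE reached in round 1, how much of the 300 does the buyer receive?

187.58

Round 2 (the buyer proposes): the seller gets 74 if talks fail, so the buyer offers 74 and keeps 226.
Round 1 (the seller proposes): the buyer can get 226 next round, worth 0.83 × 226 = 187.58 now, so the seller offers 187.58, keeping 112.42.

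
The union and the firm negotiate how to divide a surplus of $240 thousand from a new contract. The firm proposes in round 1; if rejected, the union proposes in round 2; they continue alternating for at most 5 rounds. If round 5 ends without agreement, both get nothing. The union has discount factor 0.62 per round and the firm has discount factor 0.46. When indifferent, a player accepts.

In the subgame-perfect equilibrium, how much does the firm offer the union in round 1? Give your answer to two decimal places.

Round 5 (the firm proposes): the union will accept anything ≥ 0, so the firm offers 0 and keeps 240.
Round 4 (the union proposes): the firm can get 240 next round, worth 0.46 × 240 = 110.4 now; the union offers that and keeps 129.6.
Round 3 (the firm proposes): the union can get 129.6 next round, worth 0.62 × 129.6 = 80.352 now. The firm offers 80.352 and keeps 240 − 80.352 = 159.648.
Round 2 (the union proposes): the firm can get 159.648 next round, worth 0.46 × 159.648 = 73.43808 now. The union offers 73.43808 and keeps 240 − 73.43808 = 166.56192.
Round 1 (the firm proposes): the union can get 166.56192 next round, worth 0.62 × 166.56192 = 103.2683904 now, so the firm offers 103.2683904, keeping 136.7316096.

103.27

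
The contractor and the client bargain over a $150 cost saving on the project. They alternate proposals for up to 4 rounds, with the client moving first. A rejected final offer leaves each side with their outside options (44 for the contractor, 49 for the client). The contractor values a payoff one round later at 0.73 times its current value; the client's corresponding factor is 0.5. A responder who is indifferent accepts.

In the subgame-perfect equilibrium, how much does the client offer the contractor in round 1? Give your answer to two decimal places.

Round 4 (the contractor proposes): the client gets 49 if talks fail, so the contractor offers 49 and keeps 101.
Round 3 (the client proposes): the contractor can get 101 next round, worth 0.73 × 101 = 73.73 now; the client offers that and keeps 76.27.
Round 2 (the contractor proposes): the client can get 76.27 next round, worth 0.5 × 76.27 = 38.135 now. The contractor offers 38.135 and keeps 150 − 38.135 = 111.865.
Round 1 (the client proposes): the contractor can get 111.865 next round, worth 0.73 × 111.865 = 81.66145 now. The client offers 81.66145 and keeps 150 − 81.66145 = 68.33855.

81.66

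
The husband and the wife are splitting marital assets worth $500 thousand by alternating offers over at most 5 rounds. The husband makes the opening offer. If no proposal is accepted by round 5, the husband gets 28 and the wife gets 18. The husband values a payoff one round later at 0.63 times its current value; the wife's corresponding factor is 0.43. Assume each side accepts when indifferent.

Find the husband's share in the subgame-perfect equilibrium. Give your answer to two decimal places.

Round 5 (the husband proposes): the wife gets 18 if talks fail, so the husband offers 18 and keeps 482.
Round 4 (the wife proposes): the husband can get 482 next round, worth 0.63 × 482 = 303.66 now; the wife offers that and keeps 196.34.
Round 3 (the husband proposes): the wife can get 196.34 next round, worth 0.43 × 196.34 = 84.4262 now, so the husband offers 84.4262, keeping 415.5738.
Round 2 (the wife proposes): the husband can get 415.5738 next round, worth 0.63 × 415.5738 = 261.811494 now, so the wife offers 261.811494, keeping 238.188506.
Round 1 (the husband proposes): the wife can get 238.188506 next round, worth 0.43 × 238.188506 = 102.42105758 now. The husband offers 102.42105758 and keeps 500 − 102.42105758 = 397.57894242.

397.58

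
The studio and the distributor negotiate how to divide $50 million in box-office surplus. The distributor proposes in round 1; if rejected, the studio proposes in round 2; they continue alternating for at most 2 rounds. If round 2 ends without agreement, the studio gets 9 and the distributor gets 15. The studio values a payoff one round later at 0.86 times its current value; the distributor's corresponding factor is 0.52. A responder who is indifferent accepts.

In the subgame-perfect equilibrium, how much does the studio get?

30.1

Work backward from the last round.
Round 2 (the studio proposes): the distributor gets 15 if talks fail, so the studio offers 15 and keeps 35.
Round 1 (the distributor proposes): the studio can get 35 next round, worth 0.86 × 35 = 30.1 now, so the distributor offers 30.1, keeping 19.9.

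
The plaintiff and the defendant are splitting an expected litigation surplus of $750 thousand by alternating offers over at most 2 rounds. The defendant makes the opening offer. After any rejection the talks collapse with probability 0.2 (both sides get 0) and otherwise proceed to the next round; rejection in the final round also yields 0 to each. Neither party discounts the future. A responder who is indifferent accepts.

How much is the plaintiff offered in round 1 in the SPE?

600

Round 2 (the plaintiff proposes): the defendant will accept anything ≥ 0, so the plaintiff offers 0 and keeps 750.
Round 1 (the defendant proposes): rejecting gives the plaintiff an expected 0.8 × 750 = 600, so the defendant offers 600, keeping 150.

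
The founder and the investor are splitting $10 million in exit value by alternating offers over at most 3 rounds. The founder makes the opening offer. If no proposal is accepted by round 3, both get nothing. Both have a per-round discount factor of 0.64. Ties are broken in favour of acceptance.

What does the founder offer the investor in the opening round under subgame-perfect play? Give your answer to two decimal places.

By backward induction:
Round 3 (the founder proposes): the investor will accept anything ≥ 0, so the founder offers 0 and keeps 10.
Round 2 (the investor proposes): the founder can get 10 next round, worth 0.64 × 10 = 6.4 now. The investor offers 6.4 and keeps 10 − 6.4 = 3.6.
Round 1 (the founder proposes): the investor can get 3.6 next round, worth 0.64 × 3.6 = 2.304 now. The founder offers 2.304 and keeps 10 − 2.304 = 7.696.

2.30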